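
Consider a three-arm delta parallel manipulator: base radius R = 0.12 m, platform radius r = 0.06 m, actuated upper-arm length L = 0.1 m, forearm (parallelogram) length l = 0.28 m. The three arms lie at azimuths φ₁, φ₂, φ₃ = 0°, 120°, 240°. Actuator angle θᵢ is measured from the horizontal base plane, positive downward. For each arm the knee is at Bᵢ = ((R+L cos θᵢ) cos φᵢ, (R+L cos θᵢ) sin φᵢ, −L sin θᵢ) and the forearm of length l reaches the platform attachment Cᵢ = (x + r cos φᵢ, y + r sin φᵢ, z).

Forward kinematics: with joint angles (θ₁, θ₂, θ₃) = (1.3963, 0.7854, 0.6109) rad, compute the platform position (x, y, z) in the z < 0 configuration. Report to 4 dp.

(-0.0984, -0.0184, -0.3157)

centre 1 = (0.0774·cos0.0°, 0.0774·sin0.0°, -0.0985) = (0.0774, 0.0000, -0.0985)
centre 2 = (0.1307·cos120.0°, 0.1307·sin120.0°, -0.0707) = (-0.0654, 0.1132, -0.0707)
φ3=240.0°: virtual centre (-0.0710, -0.1229, -0.0574), radius l
|centre ₂|²−|centre ₁|² = 0.0064;  |centre ₃|²−|centre ₁|² = 0.0077
plane₁₂: -0.2854x+0.2264y+0.0555z = 0.0064
Cramer: x(z) = -0.0242+0.2350z;  y(z) = -0.0023+0.0510z
into |P−centre ₁|² = l²: 1.0578z² + 0.1490z + -0.0584 = 0;  Δ = 0.2692;  z = -0.3157 or 0.1748 → z<0 root = -0.3157
x = -0.0984, y = -0.0184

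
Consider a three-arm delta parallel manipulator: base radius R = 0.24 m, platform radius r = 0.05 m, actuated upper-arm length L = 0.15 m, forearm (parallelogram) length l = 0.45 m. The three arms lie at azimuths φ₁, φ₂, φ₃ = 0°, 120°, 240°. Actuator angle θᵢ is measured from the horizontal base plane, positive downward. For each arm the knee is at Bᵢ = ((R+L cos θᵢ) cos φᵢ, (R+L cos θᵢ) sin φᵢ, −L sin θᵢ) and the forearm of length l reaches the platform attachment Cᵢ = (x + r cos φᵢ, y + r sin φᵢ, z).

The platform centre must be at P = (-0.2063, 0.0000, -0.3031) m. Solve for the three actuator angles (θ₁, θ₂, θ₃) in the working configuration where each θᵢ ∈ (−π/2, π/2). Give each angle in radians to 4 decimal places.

rotate P by −φ1: (-0.2063, 0.0000, -0.3031)
  e−x'=0.3963;  (l²−L²−(e−x')²−y'²−z²)/2L = -0.2297
  √(A²+B²)=0.4989;  θ1 = -0.6529+2.0493 ≈ 1.3964
φ2=120.0° → target in arm frame (0.1031, 0.1787)
  A cos θ + B sin θ = C:  0.0869·cos θ + -0.3031·sin θ = 0.1622
  θ2 = atan2(B,A) + arccos(C/0.3153) = -0.2614
arm 3 (φ=240.0°): x'=0.1032, y'=-0.1787
  A=0.0868, B=-0.3031, C=(l²−L²−A²−y'²−z²)/(2L)=0.1622
  θ3 = atan2(B,A) + arccos(C/0.3153) = -0.2614

θ₁ = 1.3964, θ₂ = -0.2614, θ₃ = -0.2614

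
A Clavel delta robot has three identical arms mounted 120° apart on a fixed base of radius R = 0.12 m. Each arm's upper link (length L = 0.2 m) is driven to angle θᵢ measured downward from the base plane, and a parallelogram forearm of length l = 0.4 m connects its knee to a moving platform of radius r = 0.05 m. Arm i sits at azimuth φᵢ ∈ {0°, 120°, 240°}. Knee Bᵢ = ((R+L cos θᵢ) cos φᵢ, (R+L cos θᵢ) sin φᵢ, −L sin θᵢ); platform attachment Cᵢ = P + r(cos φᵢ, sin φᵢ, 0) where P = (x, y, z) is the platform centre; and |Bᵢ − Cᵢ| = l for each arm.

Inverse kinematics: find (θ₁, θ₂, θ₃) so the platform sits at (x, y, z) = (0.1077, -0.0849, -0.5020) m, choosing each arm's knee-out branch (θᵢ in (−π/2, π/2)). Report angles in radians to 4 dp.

θ₁ = 0.6982, θ₂ = 1.3092, θ₃ = 0.9601

rotate P by −φ1: (0.1077, -0.0849, -0.5020)
  e−x'=-0.0377;  (l²−L²−(e−x')²−y'²−z²)/2L = -0.3516
  θ1 = atan2(B,A) + arccos(C/0.5034) = 0.6982
arm 2 (φ=120.0°): x'=-0.1274, y'=-0.0508
  A cos θ + B sin θ = C:  0.1974·cos θ + -0.5020·sin θ = -0.4339
  θ2 = atan2(B,A) + arccos(C/0.5394) = 1.3092
φ3=240.0° → target in arm frame (0.0197, 0.1357)
  A cos θ + B sin θ = C:  0.0503·cos θ + -0.5020·sin θ = -0.3824
  γ=atan2(-0.5020,0.0503)=-1.4709;  ψ=arccos(-0.7579)=2.4309;  θ3=γ+ψ≈0.9601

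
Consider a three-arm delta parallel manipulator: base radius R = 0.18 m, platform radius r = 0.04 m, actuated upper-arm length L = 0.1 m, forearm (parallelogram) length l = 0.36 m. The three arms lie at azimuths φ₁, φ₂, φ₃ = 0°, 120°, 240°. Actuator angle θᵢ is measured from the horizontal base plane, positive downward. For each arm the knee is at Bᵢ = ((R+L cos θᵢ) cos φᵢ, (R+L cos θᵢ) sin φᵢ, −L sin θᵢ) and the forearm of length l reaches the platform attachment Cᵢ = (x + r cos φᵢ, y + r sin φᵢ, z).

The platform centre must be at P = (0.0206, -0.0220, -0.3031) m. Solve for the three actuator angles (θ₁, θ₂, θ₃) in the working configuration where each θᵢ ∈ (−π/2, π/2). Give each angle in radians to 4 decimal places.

θ₁ = 0.1745, θ₂ = 0.5239, θ₃ = 0.2617

φ1=0.0° → target in arm frame (0.0206, -0.0220)
  A cos θ + B sin θ = C:  0.1194·cos θ + -0.3031·sin θ = 0.0650
  √(A²+B²)=0.3258;  θ1 = -1.1955+1.3701 ≈ 0.1745
rotate P by −φ2: (-0.0294, -0.0068, -0.3031)
  A=0.1694, B=-0.3031, C=(l²−L²−A²−y'²−z²)/(2L)=-0.0050
  θ2 = atan2(B,A) + arccos(C/0.3472) = 0.5239
φ3=240.0° → target in arm frame (0.0088, 0.0288)
  e−x'=0.1312;  (l²−L²−(e−x')²−y'²−z²)/2L = 0.0484
  √(A²+B²)=0.3303;  θ3 = -1.1622+1.4238 ≈ 0.2617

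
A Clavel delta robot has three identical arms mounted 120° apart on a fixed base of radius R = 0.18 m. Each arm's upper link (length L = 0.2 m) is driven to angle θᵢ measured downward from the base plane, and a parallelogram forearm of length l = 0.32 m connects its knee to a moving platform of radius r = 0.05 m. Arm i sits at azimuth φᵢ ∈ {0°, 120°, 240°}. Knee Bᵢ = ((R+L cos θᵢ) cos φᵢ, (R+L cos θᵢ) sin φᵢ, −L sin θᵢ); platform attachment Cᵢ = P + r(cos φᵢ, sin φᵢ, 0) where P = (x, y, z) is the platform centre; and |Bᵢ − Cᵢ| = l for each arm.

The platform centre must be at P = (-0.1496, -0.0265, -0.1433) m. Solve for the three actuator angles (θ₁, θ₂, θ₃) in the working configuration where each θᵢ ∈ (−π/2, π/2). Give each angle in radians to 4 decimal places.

θ₁ = 1.3961, θ₂ = 0.2617, θ₃ = -0.2618

arm 1 (φ=0.0°): x'=-0.1496, y'=-0.0265
  A cos θ + B sin θ = C:  0.2796·cos θ + -0.1433·sin θ = -0.0925
  √(A²+B²)=0.3142;  θ1 = -0.4736+1.8697 ≈ 1.3961
rotate P by −φ2: (0.0519, 0.1428, -0.1433)
  e−x'=0.0781;  (l²−L²−(e−x')²−y'²−z²)/2L = 0.0384
  γ=atan2(-0.1433,0.0781)=-1.0715;  ψ=arccos(0.2353)=1.3333;  θ2=γ+ψ≈0.2617
φ3=240.0° → target in arm frame (0.0977, -0.1163)
  e−x'=0.0323;  (l²−L²−(e−x')²−y'²−z²)/2L = 0.0682
  γ=atan2(-0.1433,0.0323)=-1.3494;  ψ=arccos(0.4646)=1.0876;  θ3=γ+ψ≈-0.2618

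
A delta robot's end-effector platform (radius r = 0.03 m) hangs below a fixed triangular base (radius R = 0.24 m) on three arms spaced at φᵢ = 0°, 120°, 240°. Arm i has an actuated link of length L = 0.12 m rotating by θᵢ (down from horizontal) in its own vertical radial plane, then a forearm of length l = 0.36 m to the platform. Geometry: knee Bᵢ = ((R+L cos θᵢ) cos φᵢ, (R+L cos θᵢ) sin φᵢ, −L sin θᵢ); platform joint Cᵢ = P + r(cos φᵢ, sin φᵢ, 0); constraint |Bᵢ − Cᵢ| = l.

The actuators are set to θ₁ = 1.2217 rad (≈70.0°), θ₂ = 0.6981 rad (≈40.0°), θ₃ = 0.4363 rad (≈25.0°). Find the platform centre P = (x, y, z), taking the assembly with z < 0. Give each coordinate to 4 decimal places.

arm 1 at φ=0.0°: e+L cos θ1 = 0.2510;  S1 = (0.2510, 0.0000, -0.1128)
φ2=120.0°: virtual centre (-0.1510, 0.2615, -0.0771), radius l
arm 3 at φ=240.0°: e+L cos θ3 = 0.3188;  S3 = (-0.1594, -0.2761, -0.0507)
|S₂|²−|S₁|² = 0.0214;  |S₃|²−|S₁|² = 0.0284
linear system: -0.8040x+0.5230y = 0.0214−0.0713z; -0.8209x+-0.5521y = 0.0284−0.1241z
Cramer: x(z) = -0.0305+0.1194z;  y(z) = -0.0061+0.0473z
quadratic in z: (1.0165)z²+(0.1577)z+(-0.0376)=0, √Δ=0.4214 → z ∈ {-0.2849, 0.1297}; z = -0.2849 (taking z<0)
x = -0.0646, y = -0.0196

(-0.0646, -0.0196, -0.2849)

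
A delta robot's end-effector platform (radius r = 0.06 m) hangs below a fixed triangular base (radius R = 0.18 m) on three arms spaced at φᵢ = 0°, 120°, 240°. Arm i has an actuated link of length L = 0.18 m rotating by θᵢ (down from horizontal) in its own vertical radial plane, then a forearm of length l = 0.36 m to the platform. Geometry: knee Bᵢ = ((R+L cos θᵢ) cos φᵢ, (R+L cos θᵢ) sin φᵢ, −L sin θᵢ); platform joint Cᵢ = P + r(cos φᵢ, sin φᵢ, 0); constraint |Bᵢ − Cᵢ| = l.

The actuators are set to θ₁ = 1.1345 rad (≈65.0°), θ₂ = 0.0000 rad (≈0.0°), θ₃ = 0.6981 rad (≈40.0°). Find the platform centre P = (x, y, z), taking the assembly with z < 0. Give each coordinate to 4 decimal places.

(-0.1227, 0.0794, -0.3104)

φ1=0.0°: virtual centre (0.1961, 0.0000, -0.1631), radius l
arm 2 at φ=120.0°: ρ2 = 0.3000;  S2 = (-0.1500, 0.2598, 0.0000)
S3 = (0.2579·cos240.0°, 0.2579·sin240.0°, -0.1157) = (-0.1289, -0.2233, -0.1157)
eliminate P² terms by subtracting sphere 1 from 2 and 3
linear system: -0.6921x+0.5196y = 0.0249−0.3263z; -0.6500x+-0.4467y = 0.0148−0.0949z
det = 0.6469;  x = -0.0291+0.3015z,  y = 0.0092+-0.2263z
into |P−S₁|² = l²: 1.1421z² + 0.1863z + -0.0522 = 0;  Δ = 0.2731;  z = -0.3104 or 0.1472 → z<0 root = -0.3104
x = -0.1227, y = 0.0794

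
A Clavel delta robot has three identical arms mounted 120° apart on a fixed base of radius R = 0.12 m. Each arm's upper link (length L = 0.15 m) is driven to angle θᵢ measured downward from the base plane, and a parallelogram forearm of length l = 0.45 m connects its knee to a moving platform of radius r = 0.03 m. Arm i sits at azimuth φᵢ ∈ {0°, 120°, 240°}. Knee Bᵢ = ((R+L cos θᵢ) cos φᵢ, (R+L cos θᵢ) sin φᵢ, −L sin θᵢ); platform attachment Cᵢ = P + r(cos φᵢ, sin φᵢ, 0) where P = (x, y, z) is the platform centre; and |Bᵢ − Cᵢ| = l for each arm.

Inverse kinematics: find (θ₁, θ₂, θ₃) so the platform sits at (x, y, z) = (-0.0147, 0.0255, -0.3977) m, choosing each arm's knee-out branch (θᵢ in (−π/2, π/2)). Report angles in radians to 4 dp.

θ₁ = 0.1745, θ₂ = 0.0000, θ₃ = 0.1746

φ1=0.0° → target in arm frame (-0.0147, 0.0255)
  e−x'=0.1047;  (l²−L²−(e−x')²−y'²−z²)/2L = 0.0341
  θ1 = atan2(B,A) + arccos(C/0.4113) = 0.1745
φ2=120.0° → target in arm frame (0.0294, 0.0000)
  A=0.0606, B=-0.3977, C=(l²−L²−A²−y'²−z²)/(2L)=0.0606
  θ2 = atan2(B,A) + arccos(C/0.4023) = 0.0000
rotate P by −φ3: (-0.0147, -0.0255, -0.3977)
  e−x'=0.1047;  (l²−L²−(e−x')²−y'²−z²)/2L = 0.0341
  γ=atan2(-0.3977,0.1047)=-1.3133;  ψ=arccos(0.0828)=1.4879;  θ3=γ+ψ≈0.1746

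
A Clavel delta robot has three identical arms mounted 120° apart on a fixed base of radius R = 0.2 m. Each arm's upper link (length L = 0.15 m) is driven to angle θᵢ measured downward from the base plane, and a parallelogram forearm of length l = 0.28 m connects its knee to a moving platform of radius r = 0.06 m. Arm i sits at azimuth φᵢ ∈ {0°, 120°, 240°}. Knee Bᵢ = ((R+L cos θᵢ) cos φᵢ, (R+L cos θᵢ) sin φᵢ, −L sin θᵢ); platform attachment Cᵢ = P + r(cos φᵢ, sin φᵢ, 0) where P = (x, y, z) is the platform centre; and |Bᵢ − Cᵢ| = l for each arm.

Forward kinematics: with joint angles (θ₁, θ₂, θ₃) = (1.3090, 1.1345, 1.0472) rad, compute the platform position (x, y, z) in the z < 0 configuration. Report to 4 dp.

φ1=0.0°: virtual centre (0.1788, 0.0000, -0.1449), radius l
φ2=120.0°: virtual centre (-0.1017, 0.1761, -0.1359), radius l
φ3=240.0°: virtual centre (-0.1075, -0.1862, -0.1299), radius l
|centre ₂|²−|centre ₁|² = 0.0069;  |centre ₃|²−|centre ₁|² = 0.0101
[-0.5610 0.3523 0.0179]·P = 0.0069;  [-0.5726 -0.3724 0.0300]·P = 0.0101
Cramer: x(z) = -0.0149+0.0419z;  y(z) = -0.0042+0.0160z
into |P−centre ₁|² = l²: 1.0020z² + 0.2734z + -0.0199 = 0;  Δ = 0.1543;  z = -0.3324 or 0.0596 → z<0 root = -0.3324
x = -0.0289, y = -0.0096

(-0.0289, -0.0096, -0.3324)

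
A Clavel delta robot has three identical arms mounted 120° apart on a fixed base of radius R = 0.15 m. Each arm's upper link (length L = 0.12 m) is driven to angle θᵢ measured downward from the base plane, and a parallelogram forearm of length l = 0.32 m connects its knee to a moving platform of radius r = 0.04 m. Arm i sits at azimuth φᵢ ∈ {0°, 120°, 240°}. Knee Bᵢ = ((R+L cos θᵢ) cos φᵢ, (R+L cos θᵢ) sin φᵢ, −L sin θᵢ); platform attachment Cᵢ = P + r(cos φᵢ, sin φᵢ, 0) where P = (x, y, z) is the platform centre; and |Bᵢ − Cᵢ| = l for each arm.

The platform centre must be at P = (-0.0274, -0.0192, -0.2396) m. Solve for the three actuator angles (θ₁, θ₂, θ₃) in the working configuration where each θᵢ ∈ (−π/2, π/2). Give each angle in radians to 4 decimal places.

θ₁ = 0.3487, θ₂ = 0.1742, θ₃ = -0.0870

arm 1 (φ=0.0°): x'=-0.0274, y'=-0.0192
  e−x'=0.1374;  (l²−L²−(e−x')²−y'²−z²)/2L = 0.0473
  γ=atan2(-0.2396,0.1374)=-1.0501;  ψ=arccos(0.1711)=1.3988;  θ1=γ+ψ≈0.3487
arm 2 (φ=120.0°): x'=-0.0029, y'=0.0333
  e−x'=0.1129;  (l²−L²−(e−x')²−y'²−z²)/2L = 0.0697
  √(A²+B²)=0.2649;  θ2 = -1.1304+1.3045 ≈ 0.1742
rotate P by −φ3: (0.0303, -0.0141, -0.2396)
  e−x'=0.0797;  (l²−L²−(e−x')²−y'²−z²)/2L = 0.1002
  √(A²+B²)=0.2525;  θ3 = -1.2498+1.1628 ≈ -0.0870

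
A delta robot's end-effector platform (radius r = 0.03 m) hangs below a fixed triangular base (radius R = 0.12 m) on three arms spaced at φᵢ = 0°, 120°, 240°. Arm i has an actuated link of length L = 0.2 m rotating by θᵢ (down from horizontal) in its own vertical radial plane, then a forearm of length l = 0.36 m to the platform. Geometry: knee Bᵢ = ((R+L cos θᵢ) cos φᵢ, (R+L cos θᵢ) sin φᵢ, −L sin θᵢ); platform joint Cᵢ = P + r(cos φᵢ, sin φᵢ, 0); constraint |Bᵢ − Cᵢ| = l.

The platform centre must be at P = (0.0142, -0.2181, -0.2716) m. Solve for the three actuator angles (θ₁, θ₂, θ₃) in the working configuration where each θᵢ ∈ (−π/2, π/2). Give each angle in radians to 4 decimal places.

φ1=0.0° → target in arm frame (0.0142, -0.2181)
  e−x'=0.0758;  (l²−L²−(e−x')²−y'²−z²)/2L = -0.0937
  √(A²+B²)=0.2820;  θ1 = -1.2986+1.9095 ≈ 0.6109
φ2=120.0° → target in arm frame (-0.1960, 0.0968)
  A cos θ + B sin θ = C:  0.2860·cos θ + -0.2716·sin θ = -0.1883
  γ=atan2(-0.2716,0.2860)=-0.7596;  ψ=arccos(-0.4774)=2.0685;  θ2=γ+ψ≈1.3089
rotate P by −φ3: (0.1818, 0.1213, -0.2716)
  e−x'=-0.0918;  (l²−L²−(e−x')²−y'²−z²)/2L = -0.0183
  √(A²+B²)=0.2867;  θ3 = -1.8967+1.6346 ≈ -0.2620

θ₁ = 0.6109, θ₂ = 1.3089, θ₃ = -0.2620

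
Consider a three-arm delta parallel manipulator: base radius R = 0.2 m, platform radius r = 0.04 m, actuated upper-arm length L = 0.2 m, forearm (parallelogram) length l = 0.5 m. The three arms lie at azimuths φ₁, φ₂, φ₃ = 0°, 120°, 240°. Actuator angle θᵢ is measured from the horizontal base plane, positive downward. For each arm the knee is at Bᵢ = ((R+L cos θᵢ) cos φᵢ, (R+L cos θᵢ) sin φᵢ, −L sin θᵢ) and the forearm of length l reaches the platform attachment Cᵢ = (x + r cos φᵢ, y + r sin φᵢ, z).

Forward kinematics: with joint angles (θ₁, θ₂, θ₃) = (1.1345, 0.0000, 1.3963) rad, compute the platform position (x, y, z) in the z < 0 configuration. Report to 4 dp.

S1 = (0.2445·cos0.0°, 0.2445·sin0.0°, -0.1813) = (0.2445, 0.0000, -0.1813)
arm 2 at φ=120.0°: e+L cos θ2 = 0.3600;  S2 = (-0.1800, 0.3118, 0.0000)
S3 = (0.1947·cos240.0°, 0.1947·sin240.0°, -0.1970) = (-0.0974, -0.1686, -0.1970)
subtract pairs → two planes through P
[-0.8490 0.6235 0.3625]·P = 0.0370;  [-0.6838 -0.3373 -0.0314]·P = -0.0159
det = 0.7127;  x = -0.0035+0.1441z,  y = 0.0544+-0.3852z
sphere 1 gives Az²+Bz+C=0 with A=1.1691, B=0.2491, C=-0.1526;  B²−4AC=0.7759;  roots -0.4832, 0.2702;  negative root z = -0.4832
x = -0.0732, y = 0.2406

(-0.0732, 0.2406, -0.4832)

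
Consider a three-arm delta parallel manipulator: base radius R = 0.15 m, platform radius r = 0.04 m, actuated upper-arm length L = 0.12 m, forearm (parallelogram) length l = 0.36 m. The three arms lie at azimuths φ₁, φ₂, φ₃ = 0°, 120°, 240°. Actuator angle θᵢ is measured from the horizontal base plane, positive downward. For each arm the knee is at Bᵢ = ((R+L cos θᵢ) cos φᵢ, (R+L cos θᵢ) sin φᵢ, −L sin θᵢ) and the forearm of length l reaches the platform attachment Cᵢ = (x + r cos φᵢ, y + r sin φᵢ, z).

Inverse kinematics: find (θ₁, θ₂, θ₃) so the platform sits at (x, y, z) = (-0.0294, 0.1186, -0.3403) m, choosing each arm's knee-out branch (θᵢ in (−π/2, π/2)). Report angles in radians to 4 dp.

φ1=0.0° → target in arm frame (-0.0294, 0.1186)
  A=0.1394, B=-0.3403, C=(l²−L²−A²−y'²−z²)/(2L)=-0.1421
  √(A²+B²)=0.3677;  θ1 = -1.1820+1.9675 ≈ 0.7855
arm 2 (φ=120.0°): x'=0.1174, y'=-0.0338
  A cos θ + B sin θ = C:  -0.0074·cos θ + -0.3403·sin θ = -0.0075
  θ2 = atan2(B,A) + arccos(C/0.3404) = 0.0003
φ3=240.0° → target in arm frame (-0.0880, -0.0848)
  A=0.1980, B=-0.3403, C=(l²−L²−A²−y'²−z²)/(2L)=-0.1958
  γ=atan2(-0.3403,0.1980)=-1.0438;  ψ=arccos(-0.4974)=2.0914;  θ3=γ+ψ≈1.0475

θ₁ = 0.7855, θ₂ = 0.0003, θ₃ = 1.0475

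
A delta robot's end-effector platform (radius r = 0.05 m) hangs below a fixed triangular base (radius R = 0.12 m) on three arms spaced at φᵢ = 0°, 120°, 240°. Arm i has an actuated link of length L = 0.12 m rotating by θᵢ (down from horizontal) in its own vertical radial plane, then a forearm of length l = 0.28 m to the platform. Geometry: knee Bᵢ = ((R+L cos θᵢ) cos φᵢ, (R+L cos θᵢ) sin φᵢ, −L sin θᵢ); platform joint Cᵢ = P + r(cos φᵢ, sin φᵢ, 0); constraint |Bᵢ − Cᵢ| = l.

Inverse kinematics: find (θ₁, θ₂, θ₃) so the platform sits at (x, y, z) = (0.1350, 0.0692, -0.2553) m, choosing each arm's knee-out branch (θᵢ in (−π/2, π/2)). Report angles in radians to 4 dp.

θ₁ = -0.0874, θ₂ = 0.7852, θ₃ = 1.3092

rotate P by −φ1: (0.1350, 0.0692, -0.2553)
  A cos θ + B sin θ = C:  -0.0650·cos θ + -0.2553·sin θ = -0.0425
  √(A²+B²)=0.2634;  θ1 = -1.8201+1.7327 ≈ -0.0874
rotate P by −φ2: (-0.0076, -0.1515, -0.2553)
  A cos θ + B sin θ = C:  0.0776·cos θ + -0.2553·sin θ = -0.1256
  θ2 = atan2(B,A) + arccos(C/0.2668) = 0.7852
φ3=240.0° → target in arm frame (-0.1274, 0.0823)
  A cos θ + B sin θ = C:  0.1974·cos θ + -0.2553·sin θ = -0.1955
  √(A²+B²)=0.3227;  θ3 = -0.9125+2.2217 ≈ 1.3092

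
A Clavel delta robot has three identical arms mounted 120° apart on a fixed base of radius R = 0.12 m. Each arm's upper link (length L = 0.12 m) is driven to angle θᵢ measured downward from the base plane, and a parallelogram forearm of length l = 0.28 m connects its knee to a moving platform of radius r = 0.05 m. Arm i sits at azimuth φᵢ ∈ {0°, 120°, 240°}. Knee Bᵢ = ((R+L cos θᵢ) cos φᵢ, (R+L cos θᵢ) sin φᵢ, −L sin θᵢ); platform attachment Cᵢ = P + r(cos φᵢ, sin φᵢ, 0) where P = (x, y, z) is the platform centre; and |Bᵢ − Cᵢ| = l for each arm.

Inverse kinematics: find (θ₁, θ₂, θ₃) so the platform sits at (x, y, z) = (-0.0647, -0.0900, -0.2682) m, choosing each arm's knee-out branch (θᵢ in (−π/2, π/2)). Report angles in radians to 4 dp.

θ₁ = 0.9598, θ₂ = 0.8730, θ₃ = 0.0001

rotate P by −φ1: (-0.0647, -0.0900, -0.2682)
  e−x'=0.1347;  (l²−L²−(e−x')²−y'²−z²)/2L = -0.1424
  γ=atan2(-0.2682,0.1347)=-1.1054;  ψ=arccos(-0.4745)=2.0651;  θ1=γ+ψ≈0.9598
rotate P by −φ2: (-0.0456, 0.1010, -0.2682)
  e−x'=0.1156;  (l²−L²−(e−x')²−y'²−z²)/2L = -0.1313
  √(A²+B²)=0.2920;  θ2 = -1.1639+2.0369 ≈ 0.8730
φ3=240.0° → target in arm frame (0.1103, -0.0110)
  A cos θ + B sin θ = C:  -0.0403·cos θ + -0.2682·sin θ = -0.0403
  θ3 = atan2(B,A) + arccos(C/0.2712) = 0.0001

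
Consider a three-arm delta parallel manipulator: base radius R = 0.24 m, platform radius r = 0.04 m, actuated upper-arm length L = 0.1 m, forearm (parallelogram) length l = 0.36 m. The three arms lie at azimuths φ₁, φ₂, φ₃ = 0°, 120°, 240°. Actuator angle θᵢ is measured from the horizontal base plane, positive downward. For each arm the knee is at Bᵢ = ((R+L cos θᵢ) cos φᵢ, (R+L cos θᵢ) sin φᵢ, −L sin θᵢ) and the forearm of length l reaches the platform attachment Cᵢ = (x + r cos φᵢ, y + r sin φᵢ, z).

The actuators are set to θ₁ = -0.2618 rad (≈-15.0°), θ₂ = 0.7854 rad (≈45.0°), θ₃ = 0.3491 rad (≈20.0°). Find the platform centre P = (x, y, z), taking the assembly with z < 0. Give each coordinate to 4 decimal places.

φ1=0.0°: virtual centre (0.2966, 0.0000, 0.0259), radius l
arm 2 at φ=120.0°: (R−r)+L cos θ2 = 0.2707;  S2 = (-0.1354, 0.2344, -0.0707)
φ3=240.0°: virtual centre (-0.1470, -0.2546, -0.0342), radius l
|S₂|²−|S₁|² = -0.0104;  |S₃|²−|S₁|² = -0.0010
[-0.8639 0.4689 -0.1932]·P = -0.0104;  [-0.8872 -0.5092 -0.1202]·P = -0.0010
det = 0.8558;  x = 0.0067+-0.1808z,  y = -0.0097+0.0789z
into |P−S₁|² = l²: 1.0389z² + 0.0515z + -0.0448 = 0;  Δ = 0.1889;  z = -0.2340 or 0.1844 → z<0 root = -0.2340
x = 0.0490, y = -0.0281

(0.0490, -0.0281, -0.2340)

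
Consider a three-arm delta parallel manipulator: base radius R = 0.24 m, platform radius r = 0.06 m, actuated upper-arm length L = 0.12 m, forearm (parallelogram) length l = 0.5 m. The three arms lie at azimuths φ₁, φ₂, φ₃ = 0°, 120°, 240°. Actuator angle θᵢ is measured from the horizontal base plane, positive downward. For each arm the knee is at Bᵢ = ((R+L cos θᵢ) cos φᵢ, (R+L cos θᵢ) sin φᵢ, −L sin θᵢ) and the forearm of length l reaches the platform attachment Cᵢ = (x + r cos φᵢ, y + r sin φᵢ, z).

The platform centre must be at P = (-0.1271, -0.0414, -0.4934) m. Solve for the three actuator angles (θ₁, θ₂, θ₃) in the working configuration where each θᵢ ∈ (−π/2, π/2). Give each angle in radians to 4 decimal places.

θ₁ = 1.3968, θ₂ = 0.6984, θ₃ = 0.3491

φ1=0.0° → target in arm frame (-0.1271, -0.0414)
  A=0.3071, B=-0.4934, C=(l²−L²−A²−y'²−z²)/(2L)=-0.4328
  γ=atan2(-0.4934,0.3071)=-1.0141;  ψ=arccos(-0.7447)=2.4109;  θ1=γ+ψ≈1.3968
rotate P by −φ2: (0.0277, 0.1308, -0.4934)
  A cos θ + B sin θ = C:  0.1523·cos θ + -0.4934·sin θ = -0.2006
  γ=atan2(-0.4934,0.1523)=-1.2714;  ψ=arccos(-0.3885)=1.9698;  θ2=γ+ψ≈0.6984
arm 3 (φ=240.0°): x'=0.0994, y'=-0.0894
  A=0.0806, B=-0.4934, C=(l²−L²−A²−y'²−z²)/(2L)=-0.0930
  θ3 = atan2(B,A) + arccos(C/0.4999) = 0.3491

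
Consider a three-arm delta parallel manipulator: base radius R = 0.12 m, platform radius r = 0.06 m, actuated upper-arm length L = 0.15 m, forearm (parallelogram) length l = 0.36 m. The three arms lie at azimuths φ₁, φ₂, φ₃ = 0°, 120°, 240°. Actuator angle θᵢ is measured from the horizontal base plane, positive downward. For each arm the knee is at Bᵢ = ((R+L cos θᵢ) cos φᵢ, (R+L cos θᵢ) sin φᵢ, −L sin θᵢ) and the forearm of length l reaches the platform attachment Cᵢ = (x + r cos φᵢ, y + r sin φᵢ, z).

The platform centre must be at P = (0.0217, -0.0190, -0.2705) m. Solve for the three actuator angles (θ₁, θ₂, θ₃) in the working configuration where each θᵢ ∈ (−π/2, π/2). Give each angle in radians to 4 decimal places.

arm 1 (φ=0.0°): x'=0.0217, y'=-0.0190
  A cos θ + B sin θ = C:  0.0383·cos θ + -0.2705·sin θ = 0.1070
  γ=atan2(-0.2705,0.0383)=-1.4301;  ψ=arccos(0.3917)=1.1683;  θ1=γ+ψ≈-0.2618
rotate P by −φ2: (-0.0273, -0.0093, -0.2705)
  e−x'=0.0873;  (l²−L²−(e−x')²−y'²−z²)/2L = 0.0874
  θ2 = atan2(B,A) + arccos(C/0.2842) = -0.0004
φ3=240.0° → target in arm frame (0.0056, 0.0283)
  A cos θ + B sin θ = C:  0.0544·cos θ + -0.2705·sin θ = 0.1006
  γ=atan2(-0.2705,0.0544)=-1.3724;  ψ=arccos(0.3645)=1.1977;  θ3=γ+ψ≈-0.1746

θ₁ = -0.2618, θ₂ = -0.0004, θ₃ = -0.1746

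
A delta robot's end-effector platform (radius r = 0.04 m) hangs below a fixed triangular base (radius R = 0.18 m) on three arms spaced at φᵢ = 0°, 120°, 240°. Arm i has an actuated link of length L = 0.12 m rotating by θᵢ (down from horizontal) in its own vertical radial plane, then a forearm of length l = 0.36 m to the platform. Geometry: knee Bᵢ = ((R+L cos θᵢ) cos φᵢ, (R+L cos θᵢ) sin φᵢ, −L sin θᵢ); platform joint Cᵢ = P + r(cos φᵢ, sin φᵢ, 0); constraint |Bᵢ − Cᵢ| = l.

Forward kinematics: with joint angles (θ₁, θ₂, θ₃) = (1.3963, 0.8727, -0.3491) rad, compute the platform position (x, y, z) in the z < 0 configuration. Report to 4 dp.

(-0.1315, -0.1046, -0.3003)

φ1=0.0°: virtual centre (0.1608, 0.0000, -0.1182), radius l
arm 2 at φ=120.0°: e+L cos θ2 = 0.2171;  centre 2 = (-0.1086, 0.1880, -0.0919)
φ3=240.0°: virtual centre (-0.1264, -0.2189, 0.0410), radius l
|centre ₂|²−|centre ₁|² = 0.0158;  |centre ₃|²−|centre ₁|² = 0.0257
[-0.5388 0.3761 0.0525]·P = 0.0158;  [-0.5744 -0.4378 0.3184]·P = 0.0257
Cramer: x(z) = -0.0367+0.3159z;  y(z) = -0.0107+0.3129z
sphere 1 gives Az²+Bz+C=0 with A=1.1977, B=0.1049, C=-0.0765;  B²−4AC=0.3775;  roots -0.3003, 0.2127;  negative root z = -0.3003
x = -0.1315, y = -0.1046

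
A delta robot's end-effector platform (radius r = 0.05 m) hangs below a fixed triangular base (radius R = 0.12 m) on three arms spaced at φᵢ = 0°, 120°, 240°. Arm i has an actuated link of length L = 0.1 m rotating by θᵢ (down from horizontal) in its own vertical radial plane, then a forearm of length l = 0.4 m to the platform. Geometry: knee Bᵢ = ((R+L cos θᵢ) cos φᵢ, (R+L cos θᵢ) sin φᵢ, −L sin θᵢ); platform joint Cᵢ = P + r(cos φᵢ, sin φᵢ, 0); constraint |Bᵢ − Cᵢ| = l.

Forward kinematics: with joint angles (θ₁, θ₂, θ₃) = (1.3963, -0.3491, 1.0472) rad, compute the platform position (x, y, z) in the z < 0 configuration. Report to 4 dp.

(-0.1658, 0.1724, -0.3557)

φ1=0.0°: virtual centre (0.0874, 0.0000, -0.0985), radius l
φ2=120.0°: virtual centre (-0.0820, 0.1420, 0.0342), radius l
arm 3 at φ=240.0°: (R−r)+L cos θ3 = 0.1200;  O3 = (-0.0600, -0.1039, -0.0866)
subtract pairs → two planes through P
[-0.3387 0.2840 0.2654]·P = 0.0107;  [-0.2947 -0.2078 0.0238]·P = 0.0046
Cramer: x(z) = -0.0229+0.4017z;  y(z) = 0.0105-0.4553z
into |P−O₁|² = l²: 1.3687z² + 0.0989z + -0.1380 = 0;  Δ = 0.7655;  z = -0.3557 or 0.2835 → z<0 root = -0.3557
x = -0.1658, y = 0.1724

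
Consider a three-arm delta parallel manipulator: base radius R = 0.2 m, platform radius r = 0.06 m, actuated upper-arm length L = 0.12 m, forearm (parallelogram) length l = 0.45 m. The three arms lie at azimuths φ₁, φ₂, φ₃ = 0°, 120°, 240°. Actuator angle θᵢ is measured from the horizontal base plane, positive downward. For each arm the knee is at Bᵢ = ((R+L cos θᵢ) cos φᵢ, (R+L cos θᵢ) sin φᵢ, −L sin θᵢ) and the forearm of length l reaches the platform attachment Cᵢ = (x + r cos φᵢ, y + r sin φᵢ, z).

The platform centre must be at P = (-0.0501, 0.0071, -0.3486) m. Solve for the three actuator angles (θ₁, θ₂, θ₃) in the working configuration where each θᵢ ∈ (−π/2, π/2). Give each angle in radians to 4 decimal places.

rotate P by −φ1: (-0.0501, 0.0071, -0.3486)
  e−x'=0.1901;  (l²−L²−(e−x')²−y'²−z²)/2L = 0.1266
  √(A²+B²)=0.3971;  θ1 = -1.0716+1.2462 ≈ 0.1747
φ2=120.0° → target in arm frame (0.0312, 0.0398)
  e−x'=0.1088;  (l²−L²−(e−x')²−y'²−z²)/2L = 0.2215
  θ2 = atan2(B,A) + arccos(C/0.3652) = -0.3491
φ3=240.0° → target in arm frame (0.0189, -0.0469)
  e−x'=0.1211;  (l²−L²−(e−x')²−y'²−z²)/2L = 0.2071
  γ=atan2(-0.3486,0.1211)=-1.2365;  ψ=arccos(0.5613)=0.9749;  θ3=γ+ψ≈-0.2616

θ₁ = 0.1747, θ₂ = -0.3491, θ₃ = -0.2616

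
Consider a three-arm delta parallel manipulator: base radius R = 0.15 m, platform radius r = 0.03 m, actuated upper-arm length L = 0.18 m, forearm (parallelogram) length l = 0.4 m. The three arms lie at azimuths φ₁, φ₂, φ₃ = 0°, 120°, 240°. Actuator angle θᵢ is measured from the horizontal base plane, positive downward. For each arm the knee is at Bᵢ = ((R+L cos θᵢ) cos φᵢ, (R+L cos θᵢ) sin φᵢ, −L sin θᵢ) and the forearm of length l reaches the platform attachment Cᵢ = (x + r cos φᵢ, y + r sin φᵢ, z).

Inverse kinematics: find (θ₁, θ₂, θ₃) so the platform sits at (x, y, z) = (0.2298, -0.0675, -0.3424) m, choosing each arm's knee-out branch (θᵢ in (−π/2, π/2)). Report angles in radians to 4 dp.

θ₁ = -0.2620, θ₂ = 1.3959, θ₃ = 1.0468

φ1=0.0° → target in arm frame (0.2298, -0.0675)
  e−x'=-0.1098;  (l²−L²−(e−x')²−y'²−z²)/2L = -0.0174
  √(A²+B²)=0.3596;  θ1 = -1.8811+1.6191 ≈ -0.2620
rotate P by −φ2: (-0.1734, -0.1653, -0.3424)
  e−x'=0.2934;  (l²−L²−(e−x')²−y'²−z²)/2L = -0.2861
  √(A²+B²)=0.4509;  θ2 = -0.8624+2.2583 ≈ 1.3959
arm 3 (φ=240.0°): x'=-0.0564, y'=0.2328
  e−x'=0.1764;  (l²−L²−(e−x')²−y'²−z²)/2L = -0.2082
  √(A²+B²)=0.3852;  θ3 = -1.0950+2.1418 ≈ 1.0468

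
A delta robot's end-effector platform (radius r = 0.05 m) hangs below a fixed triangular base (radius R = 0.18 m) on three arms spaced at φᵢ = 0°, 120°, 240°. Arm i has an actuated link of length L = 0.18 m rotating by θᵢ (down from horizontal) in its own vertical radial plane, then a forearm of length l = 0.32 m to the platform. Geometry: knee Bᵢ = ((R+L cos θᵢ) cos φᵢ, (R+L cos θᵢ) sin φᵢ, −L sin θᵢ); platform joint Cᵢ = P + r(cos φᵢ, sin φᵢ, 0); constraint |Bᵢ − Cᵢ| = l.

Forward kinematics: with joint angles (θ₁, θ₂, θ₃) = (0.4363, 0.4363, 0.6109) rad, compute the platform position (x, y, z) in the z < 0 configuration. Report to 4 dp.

φ1=0.0°: virtual centre (0.2931, 0.0000, -0.0761), radius l
arm 2 at φ=120.0°: ρ2 = 0.2931;  O2 = (-0.1466, 0.2539, -0.0761)
O3 = (0.2774·cos240.0°, 0.2774·sin240.0°, -0.1032) = (-0.1387, -0.2403, -0.1032)
eliminate P² terms by subtracting sphere 1 from 2 and 3
linear system: -0.8794x+0.5077y = 0.0000−0.0000z; -0.8637x+-0.4805y = -0.0041−-0.0544z
Cramer: x(z) = 0.0024-0.0321z;  y(z) = 0.0042-0.0555z
sphere 1 gives Az²+Bz+C=0 with A=1.0041, B=0.1703, C=-0.0121;  B²−4AC=0.0775;  roots -0.2234, 0.0538;  negative root z = -0.2234
x = 0.0096, y = 0.0166

(0.0096, 0.0166, -0.2234)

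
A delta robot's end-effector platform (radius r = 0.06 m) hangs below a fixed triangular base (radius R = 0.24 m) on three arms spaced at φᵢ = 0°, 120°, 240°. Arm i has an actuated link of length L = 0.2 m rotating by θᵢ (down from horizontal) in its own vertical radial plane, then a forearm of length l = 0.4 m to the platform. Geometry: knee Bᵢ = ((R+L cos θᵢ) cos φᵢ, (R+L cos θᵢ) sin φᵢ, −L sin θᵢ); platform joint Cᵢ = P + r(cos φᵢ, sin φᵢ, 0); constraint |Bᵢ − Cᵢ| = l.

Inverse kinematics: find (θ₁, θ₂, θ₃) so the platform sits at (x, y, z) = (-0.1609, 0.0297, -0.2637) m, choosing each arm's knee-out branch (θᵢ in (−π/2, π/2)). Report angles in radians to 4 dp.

rotate P by −φ1: (-0.1609, 0.0297, -0.2637)
  e−x'=0.3409;  (l²−L²−(e−x')²−y'²−z²)/2L = -0.1666
  θ1 = atan2(B,A) + arccos(C/0.4310) = 1.3092
rotate P by −φ2: (0.1062, 0.1245, -0.2637)
  e−x'=0.0738;  (l²−L²−(e−x')²−y'²−z²)/2L = 0.0738
  θ2 = atan2(B,A) + arccos(C/0.2738) = 0.0002
rotate P by −φ3: (0.0547, -0.1542, -0.2637)
  A=0.1253, B=-0.2637, C=(l²−L²−A²−y'²−z²)/(2L)=0.0275
  γ=atan2(-0.2637,0.1253)=-1.1273;  ψ=arccos(0.0941)=1.4765;  θ3=γ+ψ≈0.3492

θ₁ = 1.3092, θ₂ = 0.0002, θ₃ = 0.3492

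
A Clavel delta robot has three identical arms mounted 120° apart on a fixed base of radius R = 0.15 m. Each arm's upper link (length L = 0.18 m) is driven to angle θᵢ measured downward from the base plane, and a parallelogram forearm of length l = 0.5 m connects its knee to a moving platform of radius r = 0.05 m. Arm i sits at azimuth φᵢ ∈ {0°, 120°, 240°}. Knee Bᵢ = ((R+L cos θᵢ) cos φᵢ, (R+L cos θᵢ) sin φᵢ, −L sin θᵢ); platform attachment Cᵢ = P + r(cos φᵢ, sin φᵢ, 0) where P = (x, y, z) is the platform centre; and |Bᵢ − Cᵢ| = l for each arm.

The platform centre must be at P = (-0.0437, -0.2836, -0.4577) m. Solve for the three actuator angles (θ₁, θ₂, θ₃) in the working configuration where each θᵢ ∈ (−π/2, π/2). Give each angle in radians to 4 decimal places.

θ₁ = 0.8727, θ₂ = 1.3089, θ₃ = -0.1746

φ1=0.0° → target in arm frame (-0.0437, -0.2836)
  A=0.1437, B=-0.4577, C=(l²−L²−A²−y'²−z²)/(2L)=-0.2582
  γ=atan2(-0.4577,0.1437)=-1.2666;  ψ=arccos(-0.5383)=2.1392;  θ1=γ+ψ≈0.8727
arm 2 (φ=120.0°): x'=-0.2238, y'=0.1796
  A=0.3238, B=-0.4577, C=(l²−L²−A²−y'²−z²)/(2L)=-0.3583
  θ2 = atan2(B,A) + arccos(C/0.5606) = 1.3089
φ3=240.0° → target in arm frame (0.2675, 0.1040)
  A=-0.1675, B=-0.4577, C=(l²−L²−A²−y'²−z²)/(2L)=-0.0854
  γ=atan2(-0.4577,-0.1675)=-1.9215;  ψ=arccos(-0.1752)=1.7469;  θ3=γ+ψ≈-0.1746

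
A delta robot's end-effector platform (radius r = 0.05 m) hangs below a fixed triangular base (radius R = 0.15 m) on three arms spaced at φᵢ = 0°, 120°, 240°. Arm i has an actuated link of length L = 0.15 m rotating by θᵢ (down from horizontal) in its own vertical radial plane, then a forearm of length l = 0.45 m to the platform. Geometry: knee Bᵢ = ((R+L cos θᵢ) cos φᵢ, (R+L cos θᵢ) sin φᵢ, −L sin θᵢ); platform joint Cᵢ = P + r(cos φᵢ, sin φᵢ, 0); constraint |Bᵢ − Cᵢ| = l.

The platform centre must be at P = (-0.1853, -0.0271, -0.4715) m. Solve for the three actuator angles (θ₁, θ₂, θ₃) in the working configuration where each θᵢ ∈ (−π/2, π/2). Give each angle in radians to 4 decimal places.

arm 1 (φ=0.0°): x'=-0.1853, y'=-0.0271
  A=0.2853, B=-0.4715, C=(l²−L²−A²−y'²−z²)/(2L)=-0.4148
  √(A²+B²)=0.5511;  θ1 = -1.0266+2.4229 ≈ 1.3963
arm 2 (φ=120.0°): x'=0.0692, y'=0.1740
  A=0.0308, B=-0.4715, C=(l²−L²−A²−y'²−z²)/(2L)=-0.2452
  √(A²+B²)=0.4725;  θ2 = -1.5055+2.1163 ≈ 0.6108
rotate P by −φ3: (0.1161, -0.1469, -0.4715)
  e−x'=-0.0161;  (l²−L²−(e−x')²−y'²−z²)/2L = -0.2139
  √(A²+B²)=0.4718;  θ3 = -1.6050+2.0413 ≈ 0.4363

θ₁ = 1.3963, θ₂ = 0.6108, θ₃ = 0.4363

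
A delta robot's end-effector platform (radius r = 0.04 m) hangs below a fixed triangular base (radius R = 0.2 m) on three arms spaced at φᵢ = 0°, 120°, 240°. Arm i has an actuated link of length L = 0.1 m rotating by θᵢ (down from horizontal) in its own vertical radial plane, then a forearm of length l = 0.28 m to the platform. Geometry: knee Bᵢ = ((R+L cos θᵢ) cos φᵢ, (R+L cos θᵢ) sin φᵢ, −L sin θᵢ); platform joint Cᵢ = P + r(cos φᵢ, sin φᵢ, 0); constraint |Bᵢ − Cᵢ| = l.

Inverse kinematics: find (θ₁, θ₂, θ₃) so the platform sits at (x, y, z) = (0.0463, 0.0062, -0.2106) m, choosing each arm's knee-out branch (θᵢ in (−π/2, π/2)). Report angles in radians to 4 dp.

θ₁ = 0.2614, θ₂ = 0.8729, θ₃ = 0.9596

rotate P by −φ1: (0.0463, 0.0062, -0.2106)
  e−x'=0.1137;  (l²−L²−(e−x')²−y'²−z²)/2L = 0.0554
  θ1 = atan2(B,A) + arccos(C/0.2393) = 0.2614
rotate P by −φ2: (-0.0178, -0.0432, -0.2106)
  A cos θ + B sin θ = C:  0.1778·cos θ + -0.2106·sin θ = -0.0471
  θ2 = atan2(B,A) + arccos(C/0.2756) = 0.8729
φ3=240.0° → target in arm frame (-0.0285, 0.0370)
  e−x'=0.1885;  (l²−L²−(e−x')²−y'²−z²)/2L = -0.0643
  θ3 = atan2(B,A) + arccos(C/0.2827) = 0.9596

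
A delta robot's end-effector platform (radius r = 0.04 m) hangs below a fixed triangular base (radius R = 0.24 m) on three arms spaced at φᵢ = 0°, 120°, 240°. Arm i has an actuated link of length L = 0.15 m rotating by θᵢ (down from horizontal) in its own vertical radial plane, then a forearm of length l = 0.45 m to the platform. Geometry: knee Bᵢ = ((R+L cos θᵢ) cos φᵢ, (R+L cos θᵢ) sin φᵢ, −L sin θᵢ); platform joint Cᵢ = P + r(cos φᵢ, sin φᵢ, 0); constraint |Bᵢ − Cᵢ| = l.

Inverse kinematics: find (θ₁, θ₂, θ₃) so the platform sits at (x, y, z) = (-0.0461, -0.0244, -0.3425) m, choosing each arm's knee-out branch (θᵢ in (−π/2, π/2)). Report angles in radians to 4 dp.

rotate P by −φ1: (-0.0461, -0.0244, -0.3425)
  e−x'=0.2461;  (l²−L²−(e−x')²−y'²−z²)/2L = 0.0051
  √(A²+B²)=0.4217;  θ1 = -0.9477+1.5587 ≈ 0.6109
rotate P by −φ2: (0.0019, 0.0521, -0.3425)
  A cos θ + B sin θ = C:  0.1981·cos θ + -0.3425·sin θ = 0.0691
  γ=atan2(-0.3425,0.1981)=-1.0465;  ψ=arccos(0.1747)=1.3952;  θ2=γ+ψ≈0.3487
φ3=240.0° → target in arm frame (0.0442, -0.0277)
  e−x'=0.1558;  (l²−L²−(e−x')²−y'²−z²)/2L = 0.1255
  θ3 = atan2(B,A) + arccos(C/0.3763) = 0.0870

θ₁ = 0.6109, θ₂ = 0.3487, θ₃ = 0.0870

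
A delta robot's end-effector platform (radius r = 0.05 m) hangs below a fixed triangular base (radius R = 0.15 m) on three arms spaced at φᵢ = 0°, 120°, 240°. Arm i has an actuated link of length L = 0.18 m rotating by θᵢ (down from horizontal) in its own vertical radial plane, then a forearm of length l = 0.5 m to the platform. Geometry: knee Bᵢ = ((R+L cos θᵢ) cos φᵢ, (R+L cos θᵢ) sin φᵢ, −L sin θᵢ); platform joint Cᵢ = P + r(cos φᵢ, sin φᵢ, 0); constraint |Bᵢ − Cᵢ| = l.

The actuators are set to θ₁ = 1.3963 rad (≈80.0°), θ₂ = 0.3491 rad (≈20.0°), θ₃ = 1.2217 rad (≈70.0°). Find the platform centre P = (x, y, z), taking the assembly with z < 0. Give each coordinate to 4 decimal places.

φ1=0.0°: virtual centre (0.1313, 0.0000, -0.1773), radius l
centre 2 = (0.2691·cos120.0°, 0.2691·sin120.0°, -0.0616) = (-0.1346, 0.2331, -0.0616)
φ3=240.0°: virtual centre (-0.0808, -0.1399, -0.1691), radius l
eliminate P² terms by subtracting sphere 1 from 2 and 3
plane₁₂: -0.5316x+0.4662y+0.2314z = 0.0276
det = 0.3465;  x = -0.0304+0.2088z,  y = 0.0245+-0.2583z
sphere 1 gives Az²+Bz+C=0 with A=1.1103, B=0.2744, C=-0.1918;  B²−4AC=0.9273;  roots -0.5572, 0.3101;  negative root z = -0.5572
x = -0.1468, y = 0.1684

(-0.1468, 0.1684, -0.5572)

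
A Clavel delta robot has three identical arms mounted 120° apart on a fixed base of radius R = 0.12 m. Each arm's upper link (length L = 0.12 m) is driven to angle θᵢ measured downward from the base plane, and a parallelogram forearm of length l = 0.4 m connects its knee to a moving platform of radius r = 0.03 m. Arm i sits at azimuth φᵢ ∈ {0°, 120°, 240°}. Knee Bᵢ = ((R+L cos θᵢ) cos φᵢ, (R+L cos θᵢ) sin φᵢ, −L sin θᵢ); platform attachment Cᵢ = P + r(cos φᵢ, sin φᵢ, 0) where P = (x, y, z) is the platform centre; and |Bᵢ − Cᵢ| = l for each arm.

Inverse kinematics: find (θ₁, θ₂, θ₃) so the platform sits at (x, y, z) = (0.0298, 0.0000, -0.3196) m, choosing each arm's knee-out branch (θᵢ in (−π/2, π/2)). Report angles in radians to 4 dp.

θ₁ = -0.3494, θ₂ = -0.0875, θ₃ = -0.0875

arm 1 (φ=0.0°): x'=0.0298, y'=0.0000
  A=0.0602, B=-0.3196, C=(l²−L²−A²−y'²−z²)/(2L)=0.1660
  √(A²+B²)=0.3252;  θ1 = -1.3846+1.0352 ≈ -0.3494
φ2=120.0° → target in arm frame (-0.0149, -0.0258)
  e−x'=0.1049;  (l²−L²−(e−x')²−y'²−z²)/2L = 0.1324
  √(A²+B²)=0.3364;  θ2 = -1.2537+1.1661 ≈ -0.0875
φ3=240.0° → target in arm frame (-0.0149, 0.0258)
  A cos θ + B sin θ = C:  0.1049·cos θ + -0.3196·sin θ = 0.1324
  θ3 = atan2(B,A) + arccos(C/0.3364) = -0.0875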